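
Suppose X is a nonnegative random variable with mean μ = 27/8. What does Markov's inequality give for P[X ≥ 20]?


μ = E[X] = 27/8, a = 20.
Markov: P[X ≥ 20] ≤ μ/a = (27/8)/20 = 27/160.
Numerically: ≈ 0.1688.
(Since a = 20 > μ = 3.3750, the bound 27/160 is < 1 and informative.)

P[X ≥ 20] ≤ 27/160 ≈ 0.1688.


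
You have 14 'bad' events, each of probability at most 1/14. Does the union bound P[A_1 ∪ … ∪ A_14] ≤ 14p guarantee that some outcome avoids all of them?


Union bound: P[∪_{i=1}^{14} A_i] ≤ Σ_i P[A_i] ≤ 14·p = 14·(1/14) = 1.
Numerically: 1 ≈ 1.00000.
Is 1 < 1? NO.
Since the bound 1 is ≥ 1, the union bound is uninformative here; it does NOT by itself certify existence.

14·p = 1 ≈ 1.00000; existence NOT certified by the union bound.


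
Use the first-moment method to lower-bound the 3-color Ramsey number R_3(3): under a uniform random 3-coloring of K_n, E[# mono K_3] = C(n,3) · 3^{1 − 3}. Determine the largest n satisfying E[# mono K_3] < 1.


We need C(n, 3) · 3^{1 − 3} < 1, i.e. C(n, 3) < 3^{3 − 1} = 9.
Check values of n near the boundary:
  n = 3: C(3, 3) = 1; 1 < 9? YES
  n = 4: C(4, 3) = 4; 4 < 9? YES
  n = 5: C(5, 3) = 10; 10 < 9? NO
The largest n with C(n, 3) < 9 is n = 4 (where E[X] = 4/9 ≈ 0.4444). Hence R_3(3) > 4, i.e. R_3(3) ≥ 5.

Largest n = 4; hence R_3(3) > 4.


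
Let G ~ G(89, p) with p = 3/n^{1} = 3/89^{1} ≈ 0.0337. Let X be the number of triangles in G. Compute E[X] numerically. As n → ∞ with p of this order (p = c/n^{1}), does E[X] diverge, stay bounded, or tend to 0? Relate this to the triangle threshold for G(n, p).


Number of potential triangles: C(89, 3) = 113564.
Each occurs with probability p³ ≈ (0.0337)³ ≈ 3.82996e-05.
By linearity: E[X] = C(89, 3)·p³ ≈ 113564 · 3.82996e-05 ≈ 4.349.
Here α = 1, so p = 3/n is exactly at the triangle threshold p ~ 1/n. Asymptotically E[X] → c³/6 = 3³/6 = 9/2 ≈ 4.500, a bounded constant. In this regime the triangle count is asymptotically Poisson(c³/6).

E[X] ≈ 4.349; in regime p = Θ(1/n^{1}) E[X] stays bounded (at the triangle threshold p ~ 1/n).


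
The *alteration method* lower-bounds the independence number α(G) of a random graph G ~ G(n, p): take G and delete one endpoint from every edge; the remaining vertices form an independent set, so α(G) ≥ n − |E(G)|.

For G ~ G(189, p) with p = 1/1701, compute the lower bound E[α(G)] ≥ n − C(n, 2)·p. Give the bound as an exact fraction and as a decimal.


E[|E(G)|] = C(189, 2)·p = 17766 · (1/1701) = 94/9.
E[α(G)] ≥ n − E[|E(G)|] = 189 − 94/9 = 1607/9.
Numerically: ≈ 178.5556.
(This is only a lower bound; the true E[α(G)] may be larger.)

E[α(G)] ≥ 1607/9 ≈ 178.5556.


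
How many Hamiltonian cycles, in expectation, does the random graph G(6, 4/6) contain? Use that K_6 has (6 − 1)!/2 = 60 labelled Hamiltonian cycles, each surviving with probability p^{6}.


K_6 has (6 − 1)!/2 = 60 labelled Hamiltonian cycles.
For each such Hamiltonian cycle H, let X_H = 1 if all 6 edges of H are present in G. Then P[X_H = 1] = p^{6} = (2/3)^{6} = 64/729.
Summing the indicators: E[X] = Σ_H E[X_H] = 60 · p^{6} = 60 · 64/729 = 1280/243.
Numerically: E[X] ≈ 5.2675.

E[X] = 60 · (2/3)^{6} = 1280/243 ≈ 5.2675.


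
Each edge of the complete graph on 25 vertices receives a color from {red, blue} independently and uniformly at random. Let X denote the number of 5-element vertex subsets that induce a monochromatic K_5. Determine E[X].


Let X = Σ_S X_S over the C(25, 5) = 53130 subsets S of size 5, where X_S = 1 if the K_5 on S is monochromatic.
For a fixed S, the K_5 on S has C(5, 2) = 10 edges. P[all 10 edges red] = (1/2)^10, and likewise for blue, so P[monochromatic] = 2·(1/2)^10 = 2^{1 − 10} = 1/512.
Summing: E[X] = C(25, 5) · 2^{1 − 10} = 53130 · 1/512 = 26565/256.
Numerically: E[X] ≈ 103.769531.

E[X] = C(25,5)·2^(1−C(5,2)) = 26565/256 ≈ 103.769531.


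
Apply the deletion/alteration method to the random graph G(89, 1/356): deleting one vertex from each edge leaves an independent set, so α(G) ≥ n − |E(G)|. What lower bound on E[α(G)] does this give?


E[|E(G)|] = C(89, 2)·p = 3916 · (1/356) = 11.
E[α(G)] ≥ n − E[|E(G)|] = 89 − 11 = 78.
Numerically: ≈ 78.000.
(This is only a lower bound; the true E[α(G)] may be larger.)

E[α(G)] ≥ 78 ≈ 78.000.


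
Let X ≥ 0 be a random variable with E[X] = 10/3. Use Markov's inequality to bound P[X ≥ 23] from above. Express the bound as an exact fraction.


μ = E[X] = 10/3, a = 23.
Markov: P[X ≥ 23] ≤ μ/a = (10/3)/23 = 10/69.
Numerically: ≈ 0.145.
(Since a = 23 > μ = 3.333, the bound 10/69 is < 1 and informative.)

P[X ≥ 23] ≤ 10/69 ≈ 0.145.


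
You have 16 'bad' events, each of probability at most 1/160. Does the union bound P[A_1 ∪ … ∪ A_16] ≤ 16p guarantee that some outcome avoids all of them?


Union bound: P[∪_{i=1}^{16} A_i] ≤ Σ_i P[A_i] ≤ 16·p = 16·(1/160) = 1/10.
Numerically: 1/10 ≈ 0.10000.
Is 1/10 < 1? YES.
Since P[∪ A_i] ≤ 1/10 < 1, the complement has P[∩ A_i^c] ≥ 1 − 1/10 = 9/10 > 0, so some outcome avoids every A_i.

16·p = 1/10 ≈ 0.10000; existence CERTIFIED by the union bound.


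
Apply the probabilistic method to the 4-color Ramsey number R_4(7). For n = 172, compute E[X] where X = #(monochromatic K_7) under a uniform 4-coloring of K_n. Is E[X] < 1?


E[X] = C(172, 7) · 4^{1 − 21} = 780842580024 · 4^{−20} = 780842580024/1099511627776.
As a reduced fraction: E[X] = 97605322503/137438953472 ≈ 0.71017.
Is E[X] < 1? YES.
Since E[X] < 1, there exists a 4-coloring of K_{172} with no monochromatic K_7; hence R_4(7) > 172.

E[X] = 97605322503/137438953472 ≈ 0.71017; E[X] < 1, so R_4(7) > 172.


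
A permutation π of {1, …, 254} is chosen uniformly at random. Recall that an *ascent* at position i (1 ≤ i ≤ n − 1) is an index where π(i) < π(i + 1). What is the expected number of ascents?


Write X = Σ X_I over i = 1, …, 253, with X_I the indicator of one ascent.
There are 253 indicators.
For each fixed i, the pair (π(i), π(i+1)) is a uniformly random ordered pair of distinct values from {1, …, 254}; by symmetry P[π(i) < π(i+1)] = 1/2.
By linearity: E[X] = 253 · (1/2) = (254 − 1) · (1/2) = 253/2 ≈ 126.50000.

E[X] = 253/2 = 126.50000.


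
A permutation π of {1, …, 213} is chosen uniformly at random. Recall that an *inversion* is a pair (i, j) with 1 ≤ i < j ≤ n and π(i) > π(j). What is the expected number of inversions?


Write X = Σ X_I over the C(213, 2) = 22578 pairs i < j, with X_I the indicator of one inversion.
There are 22578 indicators.
For each fixed pair i < j, the values π(i) and π(j) are two distinct elements of {1, …, 213} in uniformly random order; by symmetry P[π(i) > π(j)] = 1/2.
By linearity: E[X] = 22578 · (1/2) = C(213, 2) · (1/2) = 22578/2 = 11289 ≈ 11289.000000.

E[X] = 11289 = 11289.000000.


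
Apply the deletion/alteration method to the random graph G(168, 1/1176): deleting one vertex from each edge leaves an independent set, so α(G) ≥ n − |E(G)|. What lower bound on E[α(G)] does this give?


E[|E(G)|] = C(168, 2)·p = 14028 · (1/1176) = 167/14.
E[α(G)] ≥ n − E[|E(G)|] = 168 − 167/14 = 2185/14.
Numerically: ≈ 156.07143.
(This is only a lower bound; the true E[α(G)] may be larger.)

E[α(G)] ≥ 2185/14 ≈ 156.07143.


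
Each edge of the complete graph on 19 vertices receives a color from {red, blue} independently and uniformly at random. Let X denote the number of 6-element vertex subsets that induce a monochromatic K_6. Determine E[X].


Let X = Σ_S X_S over the C(19, 6) = 27132 subsets S of size 6, where X_S = 1 if the K_6 on S is monochromatic.
For a fixed S, the K_6 on S has C(6, 2) = 15 edges. P[all 15 edges red] = (1/2)^15, and likewise for blue, so P[monochromatic] = 2·(1/2)^15 = 2^{1 − 15} = 1/16384.
Summing: E[X] = C(19, 6) · 2^{1 − 15} = 27132 · 1/16384 = 6783/4096.
Numerically: E[X] ≈ 1.65601.

E[X] = C(19,6)·2^(1−C(6,2)) = 6783/4096 ≈ 1.65601.


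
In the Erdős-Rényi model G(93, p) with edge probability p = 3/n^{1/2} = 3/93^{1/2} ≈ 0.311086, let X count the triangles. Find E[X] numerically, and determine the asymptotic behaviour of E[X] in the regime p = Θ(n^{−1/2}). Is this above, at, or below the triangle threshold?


Number of potential triangles: C(93, 3) = 129766.
Each occurs with probability p³ ≈ (0.311086)³ ≈ 3.01050492e-02.
By linearity: E[X] = C(93, 3)·p³ ≈ 129766 · 3.01050492e-02 ≈ 3906.611815.
Since α = 1/2 < 1, p = c/n^{1/2} ≫ 1/n is above the triangle threshold p ~ 1/n. Asymptotically E[X] ~ (c³/6)·n^{3(1−α)} = (3³/6)·n^{1.5} → ∞; triangles are abundant w.h.p.

E[X] ≈ 3906.611815; in regime p = Θ(1/n^{1/2}) E[X] diverges (above the triangle threshold p ~ 1/n).


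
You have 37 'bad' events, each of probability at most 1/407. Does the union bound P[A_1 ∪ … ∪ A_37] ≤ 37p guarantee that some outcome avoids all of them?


Union bound: P[∪_{i=1}^{37} A_i] ≤ Σ_i P[A_i] ≤ 37·p = 37·(1/407) = 1/11.
Numerically: 1/11 ≈ 0.0909091.
Is 1/11 < 1? YES.
Since P[∪ A_i] ≤ 1/11 < 1, the complement has P[∩ A_i^c] ≥ 1 − 1/11 = 10/11 > 0, so some outcome avoids every A_i.

37·p = 1/11 ≈ 0.0909091; existence CERTIFIED by the union bound.


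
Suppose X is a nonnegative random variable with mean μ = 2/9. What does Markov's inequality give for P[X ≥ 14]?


μ = E[X] = 2/9, a = 14.
Markov: P[X ≥ 14] ≤ μ/a = (2/9)/14 = 1/63.
Numerically: ≈ 0.0159.
(Since a = 14 > μ = 0.2222, the bound 1/63 is < 1 and informative.)

P[X ≥ 14] ≤ 1/63 ≈ 0.0159.


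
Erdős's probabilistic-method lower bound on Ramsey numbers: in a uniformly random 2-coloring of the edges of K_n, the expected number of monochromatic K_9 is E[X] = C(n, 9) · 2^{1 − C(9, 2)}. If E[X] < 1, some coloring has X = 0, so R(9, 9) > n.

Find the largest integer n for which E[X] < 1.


We need C(n, 9) · 2^{1 − 36} < 1, i.e. C(n, 9) < 2^{36 − 1} = 34359738368.
Check values of n near the boundary:
  n = 64: C(64, 9) = 27540584512; 27540584512 < 34359738368? YES
  n = 65: C(65, 9) = 31966749880; 31966749880 < 34359738368? YES
  n = 66: C(66, 9) = 37014131440; 37014131440 < 34359738368? NO
  n = 67: C(67, 9) = 42757703560; 42757703560 < 34359738368? NO
The largest n with C(n, 9) < 34359738368 is n = 65 (where E[X] = 3995843735/4294967296 ≈ 0.930). Hence R(9, 9) > 65, i.e. R(9, 9) ≥ 66.

Largest n = 65; hence R(9, 9) > 65.


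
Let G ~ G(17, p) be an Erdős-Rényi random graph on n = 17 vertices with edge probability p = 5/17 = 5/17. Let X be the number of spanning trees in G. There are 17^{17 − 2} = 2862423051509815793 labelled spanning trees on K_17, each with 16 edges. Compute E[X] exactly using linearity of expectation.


K_17 has 17^{17 − 2} = 2862423051509815793 labelled spanning trees.
For each such spanning tree H, let X_H = 1 if all 16 edges of H are present in G. Then P[X_H = 1] = p^{16} = (5/17)^{16} = 152587890625/48661191875666868481.
Summing the indicators: E[X] = Σ_H E[X_H] = 2862423051509815793 · p^{16} = 2862423051509815793 · 152587890625/48661191875666868481 = 152587890625/17.
Numerically: E[X] ≈ 8.97576e+09.

E[X] = 2862423051509815793 · (5/17)^{16} = 152587890625/17 ≈ 8.97576e+09.


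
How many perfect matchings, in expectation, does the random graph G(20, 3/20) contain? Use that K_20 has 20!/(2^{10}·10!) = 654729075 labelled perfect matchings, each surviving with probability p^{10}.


K_20 has 20!/(2^{10}·10!) = 654729075 labelled perfect matchings.
For each such perfect matching H, let X_H = 1 if all 10 edges of H are present in G. Then P[X_H = 1] = p^{10} = (3/20)^{10} = 59049/10240000000000.
Summing the indicators: E[X] = Σ_H E[X_H] = 654729075 · p^{10} = 654729075 · 59049/10240000000000 = 1546443885987/409600000000.
Numerically: E[X] ≈ 3.7755.

E[X] = 654729075 · (3/20)^{10} = 1546443885987/409600000000 ≈ 3.7755.


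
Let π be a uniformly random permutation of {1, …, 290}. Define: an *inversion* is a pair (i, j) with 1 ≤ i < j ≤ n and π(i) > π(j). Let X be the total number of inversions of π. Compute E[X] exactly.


Write X = Σ X_I over the C(290, 2) = 41905 pairs i < j, with X_I the indicator of one inversion.
There are 41905 indicators.
For each fixed pair i < j, the values π(i) and π(j) are two distinct elements of {1, …, 290} in uniformly random order; by symmetry P[π(i) > π(j)] = 1/2.
By linearity: E[X] = 41905 · (1/2) = C(290, 2) · (1/2) = 41905/2 = 41905/2 ≈ 20952.5000.

E[X] = 41905/2 = 20952.5000.


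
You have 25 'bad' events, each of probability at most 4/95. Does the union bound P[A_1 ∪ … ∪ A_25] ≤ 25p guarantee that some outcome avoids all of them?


Union bound: P[∪_{i=1}^{25} A_i] ≤ Σ_i P[A_i] ≤ 25·p = 25·(4/95) = 20/19.
Numerically: 20/19 ≈ 1.053.
Is 20/19 < 1? NO.
Since the bound 20/19 is ≥ 1, the union bound is uninformative here; it does NOT by itself certify existence.

25·p = 20/19 ≈ 1.053; existence NOT certified by the union bound.


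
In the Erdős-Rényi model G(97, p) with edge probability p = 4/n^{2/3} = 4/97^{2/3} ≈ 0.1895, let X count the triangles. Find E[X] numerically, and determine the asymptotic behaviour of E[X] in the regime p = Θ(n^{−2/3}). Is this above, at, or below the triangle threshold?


Number of potential triangles: C(97, 3) = 147440.
Each occurs with probability p³ ≈ (0.1895)³ ≈ 6.801998e-03.
By linearity: E[X] = C(97, 3)·p³ ≈ 147440 · 6.801998e-03 ≈ 1002.8866.
Since α = 2/3 < 1, p = c/n^{2/3} ≫ 1/n is above the triangle threshold p ~ 1/n. Asymptotically E[X] ~ (c³/6)·n^{3(1−α)} = (4³/6)·n^{1} → ∞; triangles are abundant w.h.p.

E[X] ≈ 1002.8866; in regime p = Θ(1/n^{2/3}) E[X] diverges (above the triangle threshold p ~ 1/n).


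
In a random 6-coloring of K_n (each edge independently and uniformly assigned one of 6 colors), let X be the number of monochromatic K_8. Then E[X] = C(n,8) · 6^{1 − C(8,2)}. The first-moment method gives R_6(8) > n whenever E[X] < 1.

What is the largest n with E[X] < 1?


We need C(n, 8) · 6^{1 − 28} < 1, i.e. C(n, 8) < 6^{28 − 1} = 1023490369077469249536.
Check values of n near the boundary:
  n = 1589: C(1589, 8) = 990389025825605844438; 990389025825605844438 < 1023490369077469249536? YES
  n = 1590: C(1590, 8) = 995397314198933813310; 995397314198933813310 < 1023490369077469249536? YES
  n = 1591: C(1591, 8) = 1000427749141189953870; 1000427749141189953870 < 1023490369077469249536? YES
  n = 1592: C(1592, 8) = 1005480414540892933435; 1005480414540892933435 < 1023490369077469249536? YES
  n = 1593: C(1593, 8) = 1010555394551193970323; 1010555394551193970323 < 1023490369077469249536? YES
  n = 1594: C(1594, 8) = 1015652773590544255167; 1015652773590544255167 < 1023490369077469249536? YES
  n = 1595: C(1595, 8) = 1020772636343363633895; 1020772636343363633895 < 1023490369077469249536? YES
  n = 1596: C(1596, 8) = 1025915067760710553965; 1025915067760710553965 < 1023490369077469249536? NO
The largest n with C(n, 8) < 1023490369077469249536 is n = 1595 (where E[X] = 113419181815929292655/113721152119718805504 ≈ 0.997). Hence R_6(8) > 1595, i.e. R_6(8) ≥ 1596.

Largest n = 1595; hence R_6(8) > 1595.


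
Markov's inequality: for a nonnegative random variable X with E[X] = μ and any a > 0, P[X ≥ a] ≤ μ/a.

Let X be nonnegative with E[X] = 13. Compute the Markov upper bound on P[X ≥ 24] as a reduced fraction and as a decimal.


μ = E[X] = 13, a = 24.
Markov: P[X ≥ 24] ≤ μ/a = (13)/24 = 13/24.
Numerically: ≈ 0.54167.
(Since a = 24 > μ = 13.00000, the bound 13/24 is < 1 and informative.)

P[X ≥ 24] ≤ 13/24 ≈ 0.54167.


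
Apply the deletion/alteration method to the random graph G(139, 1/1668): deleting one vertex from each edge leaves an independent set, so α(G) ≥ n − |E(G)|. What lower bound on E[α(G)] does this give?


E[|E(G)|] = C(139, 2)·p = 9591 · (1/1668) = 23/4.
E[α(G)] ≥ n − E[|E(G)|] = 139 − 23/4 = 533/4.
Numerically: ≈ 133.2500.
(This is only a lower bound; the true E[α(G)] may be larger.)

E[α(G)] ≥ 533/4 ≈ 133.2500.


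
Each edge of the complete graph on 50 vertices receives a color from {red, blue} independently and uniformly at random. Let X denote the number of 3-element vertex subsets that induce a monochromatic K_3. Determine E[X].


Let X = Σ_S X_S over the C(50, 3) = 19600 subsets S of size 3, where X_S = 1 if the K_3 on S is monochromatic.
For a fixed S, the K_3 on S has C(3, 2) = 3 edges. P[all 3 edges red] = (1/2)^3, and likewise for blue, so P[monochromatic] = 2·(1/2)^3 = 2^{1 − 3} = 1/4.
By linearity of expectation: E[X] = C(50, 3) · 2^{1 − 3} = 19600 · 1/4 = 4900.
Numerically: E[X] ≈ 4900.000000.

E[X] = C(50,3)·2^(1−C(3,2)) = 4900 ≈ 4900.000000.


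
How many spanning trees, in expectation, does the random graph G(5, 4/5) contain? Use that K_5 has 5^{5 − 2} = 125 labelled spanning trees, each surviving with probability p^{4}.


K_5 has 5^{5 − 2} = 125 labelled spanning trees.
For each such spanning tree H, let X_H = 1 if all 4 edges of H are present in G. Then P[X_H = 1] = p^{4} = (4/5)^{4} = 256/625.
Summing the indicators: E[X] = Σ_H E[X_H] = 125 · p^{4} = 125 · 256/625 = 256/5.
Numerically: E[X] ≈ 51.2.

E[X] = 125 · (4/5)^{4} = 256/5 ≈ 51.2.


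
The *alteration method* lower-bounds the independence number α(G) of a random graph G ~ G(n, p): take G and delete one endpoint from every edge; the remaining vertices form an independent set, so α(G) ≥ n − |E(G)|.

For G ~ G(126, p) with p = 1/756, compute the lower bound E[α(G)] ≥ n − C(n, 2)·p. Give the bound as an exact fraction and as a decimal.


E[|E(G)|] = C(126, 2)·p = 7875 · (1/756) = 125/12.
E[α(G)] ≥ n − E[|E(G)|] = 126 − 125/12 = 1387/12.
Numerically: ≈ 115.583.
(This is only a lower bound; the true E[α(G)] may be larger.)

E[α(G)] ≥ 1387/12 ≈ 115.583.


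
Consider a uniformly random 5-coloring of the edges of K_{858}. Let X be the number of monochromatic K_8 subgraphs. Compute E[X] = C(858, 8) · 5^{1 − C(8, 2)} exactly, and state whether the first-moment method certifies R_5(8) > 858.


E[X] = C(858, 8) · 5^{1 − 28} = 7049584530256467771 · 5^{−27} = 7049584530256467771/7450580596923828125.
As a reduced fraction: E[X] = 7049584530256467771/7450580596923828125 ≈ 0.9461792.
Is E[X] < 1? YES.
Since E[X] < 1, there exists a 5-coloring of K_{858} with no monochromatic K_8; hence R_5(8) > 858.

E[X] = 7049584530256467771/7450580596923828125 ≈ 0.9461792; E[X] < 1, so R_5(8) > 858.


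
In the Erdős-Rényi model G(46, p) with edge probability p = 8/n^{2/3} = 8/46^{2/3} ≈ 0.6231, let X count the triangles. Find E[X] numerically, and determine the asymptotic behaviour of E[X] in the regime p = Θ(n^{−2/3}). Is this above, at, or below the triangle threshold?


Number of potential triangles: C(46, 3) = 15180.
Each occurs with probability p³ ≈ (0.6231)³ ≈ 2.419660e-01.
By linearity: E[X] = C(46, 3)·p³ ≈ 15180 · 2.419660e-01 ≈ 3673.0435.
Since α = 2/3 < 1, p = c/n^{2/3} ≫ 1/n is above the triangle threshold p ~ 1/n. Asymptotically E[X] ~ (c³/6)·n^{3(1−α)} = (8³/6)·n^{1} → ∞; triangles are abundant w.h.p.

E[X] ≈ 3673.0435; in regime p = Θ(1/n^{2/3}) E[X] diverges (above the triangle threshold p ~ 1/n).


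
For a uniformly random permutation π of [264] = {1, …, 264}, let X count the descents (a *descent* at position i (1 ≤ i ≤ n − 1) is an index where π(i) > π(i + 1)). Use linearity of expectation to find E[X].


Write X = Σ X_I over i = 1, …, 263, with X_I the indicator of one descent.
There are 263 indicators.
For each fixed i, the pair (π(i), π(i+1)) is a uniformly random ordered pair of distinct values from {1, …, 264}; by symmetry P[π(i) > π(i+1)] = 1/2.
By linearity: E[X] = 263 · (1/2) = (264 − 1) · (1/2) = 263/2 ≈ 131.50000.

E[X] = 263/2 = 131.50000.


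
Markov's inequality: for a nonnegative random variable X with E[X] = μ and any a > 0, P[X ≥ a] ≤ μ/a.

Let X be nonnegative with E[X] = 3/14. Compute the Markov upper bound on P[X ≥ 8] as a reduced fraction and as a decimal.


μ = E[X] = 3/14, a = 8.
Markov: P[X ≥ 8] ≤ μ/a = (3/14)/8 = 3/112.
Numerically: ≈ 0.027.
(Since a = 8 > μ = 0.214, the bound 3/112 is < 1 and informative.)

P[X ≥ 8] ≤ 3/112 ≈ 0.027.


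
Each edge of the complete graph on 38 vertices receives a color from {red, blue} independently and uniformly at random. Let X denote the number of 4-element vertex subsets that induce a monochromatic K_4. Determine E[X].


Let X = Σ_S X_S over the C(38, 4) = 73815 subsets S of size 4, where X_S = 1 if the K_4 on S is monochromatic.
For a fixed S, the K_4 on S has C(4, 2) = 6 edges. P[all 6 edges red] = (1/2)^6, and likewise for blue, so P[monochromatic] = 2·(1/2)^6 = 2^{1 − 6} = 1/32.
Summing: E[X] = C(38, 4) · 2^{1 − 6} = 73815 · 1/32 = 73815/32.
Numerically: E[X] ≈ 2306.718750.

E[X] = C(38,4)·2^(1−C(4,2)) = 73815/32 ≈ 2306.718750.


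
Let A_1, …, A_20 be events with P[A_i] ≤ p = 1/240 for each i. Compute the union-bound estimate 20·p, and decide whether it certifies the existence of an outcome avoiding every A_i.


Union bound: P[∪_{i=1}^{20} A_i] ≤ Σ_i P[A_i] ≤ 20·p = 20·(1/240) = 1/12.
Numerically: 1/12 ≈ 0.0833333.
Is 1/12 < 1? YES.
Since P[∪ A_i] ≤ 1/12 < 1, the complement has P[∩ A_i^c] ≥ 1 − 1/12 = 11/12 > 0, so some outcome avoids every A_i.

20·p = 1/12 ≈ 0.0833333; existence CERTIFIED by the union bound.


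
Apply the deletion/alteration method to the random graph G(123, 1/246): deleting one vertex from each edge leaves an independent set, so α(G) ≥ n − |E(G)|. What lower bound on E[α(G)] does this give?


E[|E(G)|] = C(123, 2)·p = 7503 · (1/246) = 61/2.
E[α(G)] ≥ n − E[|E(G)|] = 123 − 61/2 = 185/2.
Numerically: ≈ 92.5000.
(This is only a lower bound; the true E[α(G)] may be larger.)

E[α(G)] ≥ 185/2 ≈ 92.5000.


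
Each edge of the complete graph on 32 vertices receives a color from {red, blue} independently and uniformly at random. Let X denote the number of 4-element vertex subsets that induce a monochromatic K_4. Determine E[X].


Let X = Σ_S X_S over the C(32, 4) = 35960 subsets S of size 4, where X_S = 1 if the K_4 on S is monochromatic.
For a fixed S, the K_4 on S has C(4, 2) = 6 edges. P[all 6 edges red] = (1/2)^6, and likewise for blue, so P[monochromatic] = 2·(1/2)^6 = 2^{1 − 6} = 1/32.
By linearity of expectation: E[X] = C(32, 4) · 2^{1 − 6} = 35960 · 1/32 = 4495/4.
Numerically: E[X] ≈ 1123.75000.

E[X] = C(32,4)·2^(1−C(4,2)) = 4495/4 ≈ 1123.75000.


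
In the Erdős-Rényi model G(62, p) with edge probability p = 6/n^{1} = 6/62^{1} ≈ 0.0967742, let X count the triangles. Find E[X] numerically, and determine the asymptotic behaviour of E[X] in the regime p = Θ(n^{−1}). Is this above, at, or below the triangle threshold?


Number of potential triangles: C(62, 3) = 37820.
Each occurs with probability p³ ≈ (0.0967742)³ ≈ 9.06313987e-04.
By linearity: E[X] = C(62, 3)·p³ ≈ 37820 · 9.06313987e-04 ≈ 34.276795.
Here α = 1, so p = 6/n is exactly at the triangle threshold p ~ 1/n. Asymptotically E[X] → c³/6 = 6³/6 = 36 ≈ 36.000000, a bounded constant. In this regime the triangle count is asymptotically Poisson(c³/6).

E[X] ≈ 34.276795; in regime p = Θ(1/n^{1}) E[X] stays bounded (at the triangle threshold p ~ 1/n).


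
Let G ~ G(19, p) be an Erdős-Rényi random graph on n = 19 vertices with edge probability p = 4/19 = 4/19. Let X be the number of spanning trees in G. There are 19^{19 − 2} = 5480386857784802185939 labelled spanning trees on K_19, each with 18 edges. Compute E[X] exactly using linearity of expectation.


K_19 has 19^{19 − 2} = 5480386857784802185939 labelled spanning trees.
For each such spanning tree H, let X_H = 1 if all 18 edges of H are present in G. Then P[X_H = 1] = p^{18} = (4/19)^{18} = 68719476736/104127350297911241532841.
Summing the indicators: E[X] = Σ_H E[X_H] = 5480386857784802185939 · p^{18} = 5480386857784802185939 · 68719476736/104127350297911241532841 = 68719476736/19.
Numerically: E[X] ≈ 3.61681e+09.

E[X] = 5480386857784802185939 · (4/19)^{18} = 68719476736/19 ≈ 3.61681e+09.


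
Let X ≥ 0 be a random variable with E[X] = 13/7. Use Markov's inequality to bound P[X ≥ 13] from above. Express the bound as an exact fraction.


μ = E[X] = 13/7, a = 13.
Markov: P[X ≥ 13] ≤ μ/a = (13/7)/13 = 1/7.
Numerically: ≈ 0.14286.
(Since a = 13 > μ = 1.85714, the bound 1/7 is < 1 and informative.)

P[X ≥ 13] ≤ 1/7 ≈ 0.14286.


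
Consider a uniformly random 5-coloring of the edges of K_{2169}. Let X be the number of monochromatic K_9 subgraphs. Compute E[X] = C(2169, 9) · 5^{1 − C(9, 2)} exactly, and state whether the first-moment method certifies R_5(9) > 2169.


E[X] = C(2169, 9) · 5^{1 − 36} = 2879753360044504243499683 · 5^{−35} = 2879753360044504243499683/2910383045673370361328125.
As a reduced fraction: E[X] = 2879753360044504243499683/2910383045673370361328125 ≈ 0.989.
Is E[X] < 1? YES.
Since E[X] < 1, there exists a 5-coloring of K_{2169} with no monochromatic K_9; hence R_5(9) > 2169.

E[X] = 2879753360044504243499683/2910383045673370361328125 ≈ 0.989; E[X] < 1, so R_5(9) > 2169.


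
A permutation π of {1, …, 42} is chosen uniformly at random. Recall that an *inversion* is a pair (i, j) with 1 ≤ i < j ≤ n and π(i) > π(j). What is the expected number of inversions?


Write X = Σ X_I over the C(42, 2) = 861 pairs i < j, with X_I the indicator of one inversion.
There are 861 indicators.
For each fixed pair i < j, the values π(i) and π(j) are two distinct elements of {1, …, 42} in uniformly random order; by symmetry P[π(i) > π(j)] = 1/2.
By linearity: E[X] = 861 · (1/2) = C(42, 2) · (1/2) = 861/2 = 861/2 ≈ 430.50000.

E[X] = 861/2 = 430.50000.


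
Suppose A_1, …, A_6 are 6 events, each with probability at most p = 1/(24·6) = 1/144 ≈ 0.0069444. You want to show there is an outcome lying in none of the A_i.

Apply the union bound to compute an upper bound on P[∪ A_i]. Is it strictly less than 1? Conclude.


Union bound: P[∪_{i=1}^{6} A_i] ≤ Σ_i P[A_i] ≤ 6·p = 6·(1/144) = 1/24.
Numerically: 1/24 ≈ 0.0416667.
Is 1/24 < 1? YES.
Since P[∪ A_i] ≤ 1/24 < 1, the complement has P[∩ A_i^c] ≥ 1 − 1/24 = 23/24 > 0, so some outcome avoids every A_i.

6·p = 1/24 ≈ 0.0416667; existence CERTIFIED by the union bound.


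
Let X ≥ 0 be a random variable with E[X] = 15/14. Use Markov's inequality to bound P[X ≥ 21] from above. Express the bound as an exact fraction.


μ = E[X] = 15/14, a = 21.
Markov: P[X ≥ 21] ≤ μ/a = (15/14)/21 = 5/98.
Numerically: ≈ 0.0510.
(Since a = 21 > μ = 1.0714, the bound 5/98 is < 1 and informative.)

P[X ≥ 21] ≤ 5/98 ≈ 0.0510.


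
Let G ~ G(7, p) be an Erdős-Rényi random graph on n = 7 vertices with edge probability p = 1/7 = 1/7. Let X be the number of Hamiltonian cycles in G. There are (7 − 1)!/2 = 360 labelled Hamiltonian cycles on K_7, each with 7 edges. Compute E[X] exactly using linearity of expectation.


K_7 has (7 − 1)!/2 = 360 labelled Hamiltonian cycles.
For each such Hamiltonian cycle H, let X_H = 1 if all 7 edges of H are present in G. Then P[X_H = 1] = p^{7} = (1/7)^{7} = 1/823543.
Summing the indicators: E[X] = Σ_H E[X_H] = 360 · p^{7} = 360 · 1/823543 = 360/823543.
Numerically: E[X] ≈ 0.00043714.

E[X] = 360 · (1/7)^{7} = 360/823543 ≈ 0.00043714.


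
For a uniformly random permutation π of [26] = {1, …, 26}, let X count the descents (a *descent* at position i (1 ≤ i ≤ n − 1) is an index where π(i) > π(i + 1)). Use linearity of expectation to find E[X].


Write X = Σ X_I over i = 1, …, 25, with X_I the indicator of one descent.
There are 25 indicators.
For each fixed i, the pair (π(i), π(i+1)) is a uniformly random ordered pair of distinct values from {1, …, 26}; by symmetry P[π(i) > π(i+1)] = 1/2.
By linearity: E[X] = 25 · (1/2) = (26 − 1) · (1/2) = 25/2 ≈ 12.500.

E[X] = 25/2 = 12.500.


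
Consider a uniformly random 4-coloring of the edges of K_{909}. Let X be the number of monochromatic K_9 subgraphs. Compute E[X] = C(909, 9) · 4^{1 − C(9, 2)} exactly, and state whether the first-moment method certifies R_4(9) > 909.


E[X] = C(909, 9) · 4^{1 − 36} = 1122169012923711463931 · 4^{−35} = 1122169012923711463931/1180591620717411303424.
As a reduced fraction: E[X] = 1122169012923711463931/1180591620717411303424 ≈ 0.9505141.
Is E[X] < 1? YES.
Since E[X] < 1, there exists a 4-coloring of K_{909} with no monochromatic K_9; hence R_4(9) > 909.

E[X] = 1122169012923711463931/1180591620717411303424 ≈ 0.9505141; E[X] < 1, so R_4(9) > 909.


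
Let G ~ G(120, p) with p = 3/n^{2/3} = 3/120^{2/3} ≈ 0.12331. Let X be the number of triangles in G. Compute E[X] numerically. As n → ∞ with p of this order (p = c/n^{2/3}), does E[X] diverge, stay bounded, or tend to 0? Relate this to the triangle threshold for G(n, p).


Number of potential triangles: C(120, 3) = 280840.
Each occurs with probability p³ ≈ (0.12331)³ ≈ 1.8750000e-03.
By linearity: E[X] = C(120, 3)·p³ ≈ 280840 · 1.8750000e-03 ≈ 526.57500.
Since α = 2/3 < 1, p = c/n^{2/3} ≫ 1/n is above the triangle threshold p ~ 1/n. Asymptotically E[X] ~ (c³/6)·n^{3(1−α)} = (3³/6)·n^{1} → ∞; triangles are abundant w.h.p.

E[X] ≈ 526.57500; in regime p = Θ(1/n^{2/3}) E[X] diverges (above the triangle threshold p ~ 1/n).


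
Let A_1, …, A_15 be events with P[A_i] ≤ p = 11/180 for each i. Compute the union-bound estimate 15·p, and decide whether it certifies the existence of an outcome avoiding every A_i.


Union bound: P[∪_{i=1}^{15} A_i] ≤ Σ_i P[A_i] ≤ 15·p = 15·(11/180) = 11/12.
Numerically: 11/12 ≈ 0.9167.
Is 11/12 < 1? YES.
Since P[∪ A_i] ≤ 11/12 < 1, the complement has P[∩ A_i^c] ≥ 1 − 11/12 = 1/12 > 0, so some outcome avoids every A_i.

15·p = 11/12 ≈ 0.9167; existence CERTIFIED by the union bound.


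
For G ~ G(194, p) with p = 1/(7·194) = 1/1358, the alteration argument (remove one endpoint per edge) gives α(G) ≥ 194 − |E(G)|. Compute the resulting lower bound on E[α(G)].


E[|E(G)|] = C(194, 2)·p = 18721 · (1/1358) = 193/14.
E[α(G)] ≥ n − E[|E(G)|] = 194 − 193/14 = 2523/14.
Numerically: ≈ 180.2143.
(This is only a lower bound; the true E[α(G)] may be larger.)

E[α(G)] ≥ 2523/14 ≈ 180.2143.


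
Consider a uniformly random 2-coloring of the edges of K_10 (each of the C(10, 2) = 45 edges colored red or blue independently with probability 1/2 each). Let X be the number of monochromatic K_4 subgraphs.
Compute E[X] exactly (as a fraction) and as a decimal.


Let X = Σ_S X_S over the C(10, 4) = 210 subsets S of size 4, where X_S = 1 if the K_4 on S is monochromatic.
For a fixed S, the K_4 on S has C(4, 2) = 6 edges. P[all 6 edges red] = (1/2)^6, and likewise for blue, so P[monochromatic] = 2·(1/2)^6 = 2^{1 − 6} = 1/32.
Summing: E[X] = C(10, 4) · 2^{1 − 6} = 210 · 1/32 = 105/16.
Numerically: E[X] ≈ 6.562.

E[X] = C(10,4)·2^(1−C(4,2)) = 105/16 ≈ 6.562.


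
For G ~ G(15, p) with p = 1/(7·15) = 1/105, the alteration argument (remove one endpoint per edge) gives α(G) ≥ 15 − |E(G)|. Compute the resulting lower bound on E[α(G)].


E[|E(G)|] = C(15, 2)·p = 105 · (1/105) = 1.
E[α(G)] ≥ n − E[|E(G)|] = 15 − 1 = 14.
Numerically: ≈ 14.00000.
(This is only a lower bound; the true E[α(G)] may be larger.)

E[α(G)] ≥ 14 ≈ 14.00000.


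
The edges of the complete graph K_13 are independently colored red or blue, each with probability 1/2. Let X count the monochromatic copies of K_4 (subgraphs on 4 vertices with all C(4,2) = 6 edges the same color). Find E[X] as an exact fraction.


Let X = Σ_S X_S over the C(13, 4) = 715 subsets S of size 4, where X_S = 1 if the K_4 on S is monochromatic.
For a fixed S, the K_4 on S has C(4, 2) = 6 edges. P[all 6 edges red] = (1/2)^6, and likewise for blue, so P[monochromatic] = 2·(1/2)^6 = 2^{1 − 6} = 1/32.
Summing: E[X] = C(13, 4) · 2^{1 − 6} = 715 · 1/32 = 715/32.
Numerically: E[X] ≈ 22.3438.

E[X] = C(13,4)·2^(1−C(4,2)) = 715/32 ≈ 22.3438.


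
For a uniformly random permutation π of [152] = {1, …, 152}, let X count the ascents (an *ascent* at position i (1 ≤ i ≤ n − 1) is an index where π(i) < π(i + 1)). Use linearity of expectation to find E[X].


Write X = Σ X_I over i = 1, …, 151, with X_I the indicator of one ascent.
There are 151 indicators.
For each fixed i, the pair (π(i), π(i+1)) is a uniformly random ordered pair of distinct values from {1, …, 152}; by symmetry P[π(i) < π(i+1)] = 1/2.
By linearity: E[X] = 151 · (1/2) = (152 − 1) · (1/2) = 151/2 ≈ 75.50000.

E[X] = 151/2 = 75.50000.


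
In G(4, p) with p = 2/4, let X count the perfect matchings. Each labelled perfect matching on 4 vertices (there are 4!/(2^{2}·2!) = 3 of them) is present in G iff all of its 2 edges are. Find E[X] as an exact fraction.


K_4 has 4!/(2^{2}·2!) = 3 labelled perfect matchings.
For each such perfect matching H, let X_H = 1 if all 2 edges of H are present in G. Then P[X_H = 1] = p^{2} = (1/2)^{2} = 1/4.
By linearity: E[X] = Σ_H E[X_H] = 3 · p^{2} = 3 · 1/4 = 3/4.
Numerically: E[X] ≈ 0.75.

E[X] = 3 · (1/2)^{2} = 3/4 ≈ 0.75.


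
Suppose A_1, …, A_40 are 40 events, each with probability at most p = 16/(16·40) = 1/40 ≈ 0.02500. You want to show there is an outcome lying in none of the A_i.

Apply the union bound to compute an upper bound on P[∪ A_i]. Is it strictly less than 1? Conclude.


Union bound: P[∪_{i=1}^{40} A_i] ≤ Σ_i P[A_i] ≤ 40·p = 40·(1/40) = 1.
Numerically: 1 ≈ 1.00000.
Is 1 < 1? NO.
Since the bound 1 is ≥ 1, the union bound is uninformative here; it does NOT by itself certify existence.

40·p = 1 ≈ 1.00000; existence NOT certified by the union bound.


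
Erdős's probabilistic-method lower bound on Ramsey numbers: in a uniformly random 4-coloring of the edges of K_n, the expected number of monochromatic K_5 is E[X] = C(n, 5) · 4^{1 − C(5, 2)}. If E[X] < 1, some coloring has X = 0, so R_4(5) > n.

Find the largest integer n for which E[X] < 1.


We need C(n, 5) · 4^{1 − 10} < 1, i.e. C(n, 5) < 4^{10 − 1} = 262144.
Check values of n near the boundary:
  n = 31: C(31, 5) = 169911; 169911 < 262144? YES
  n = 32: C(32, 5) = 201376; 201376 < 262144? YES
  n = 33: C(33, 5) = 237336; 237336 < 262144? YES
  n = 34: C(34, 5) = 278256; 278256 < 262144? NO
  n = 35: C(35, 5) = 324632; 324632 < 262144? NO
  n = 36: C(36, 5) = 376992; 376992 < 262144? NO
The largest n with C(n, 5) < 262144 is n = 33 (where E[X] = 29667/32768 ≈ 0.905365). Hence R_4(5) > 33, i.e. R_4(5) ≥ 34.

Largest n = 33; hence R_4(5) > 33.


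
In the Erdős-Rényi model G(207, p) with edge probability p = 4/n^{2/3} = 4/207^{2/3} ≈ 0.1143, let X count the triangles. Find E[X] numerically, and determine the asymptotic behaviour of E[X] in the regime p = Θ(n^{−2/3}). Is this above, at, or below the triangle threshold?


Number of potential triangles: C(207, 3) = 1456935.
Each occurs with probability p³ ≈ (0.1143)³ ≈ 1.493617e-03.
By linearity: E[X] = C(207, 3)·p³ ≈ 1456935 · 1.493617e-03 ≈ 2176.1031.
Since α = 2/3 < 1, p = c/n^{2/3} ≫ 1/n is above the triangle threshold p ~ 1/n. Asymptotically E[X] ~ (c³/6)·n^{3(1−α)} = (4³/6)·n^{1} → ∞; triangles are abundant w.h.p.

E[X] ≈ 2176.1031; in regime p = Θ(1/n^{2/3}) E[X] diverges (above the triangle threshold p ~ 1/n).


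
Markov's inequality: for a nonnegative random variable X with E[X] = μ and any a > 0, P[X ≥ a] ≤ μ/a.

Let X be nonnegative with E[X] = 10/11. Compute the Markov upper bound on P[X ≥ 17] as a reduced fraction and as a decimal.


μ = E[X] = 10/11, a = 17.
Markov: P[X ≥ 17] ≤ μ/a = (10/11)/17 = 10/187.
Numerically: ≈ 0.0535.
(Since a = 17 > μ = 0.9091, the bound 10/187 is < 1 and informative.)

P[X ≥ 17] ≤ 10/187 ≈ 0.0535.


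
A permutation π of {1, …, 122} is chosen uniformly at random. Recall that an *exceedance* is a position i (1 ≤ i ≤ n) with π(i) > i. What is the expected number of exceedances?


Write X = Σ_{i=1}^{122} X_i, where X_i = 1_{π(i) > i}.
For each fixed i, π(i) is uniform over {1, …, 122} (marginal of a uniform permutation), so P[π(i) > i] = (n − i)/n. Summing: Σ_{i=1}^{122} (n − i)/n = (0 + 1 + … + 121)/122 = 122(122 − 1)/(2·122) = (122 − 1)/2.
Hence E[X] = Σ_{i=1}^{122} (122 − i)/122 = 121/2 ≈ 60.5000.

E[X] = 121/2 = 60.5000.


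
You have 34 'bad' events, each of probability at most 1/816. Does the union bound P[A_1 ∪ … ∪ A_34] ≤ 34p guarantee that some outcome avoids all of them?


Union bound: P[∪_{i=1}^{34} A_i] ≤ Σ_i P[A_i] ≤ 34·p = 34·(1/816) = 1/24.
Numerically: 1/24 ≈ 0.042.
Is 1/24 < 1? YES.
Since P[∪ A_i] ≤ 1/24 < 1, the complement has P[∩ A_i^c] ≥ 1 − 1/24 = 23/24 > 0, so some outcome avoids every A_i.

34·p = 1/24 ≈ 0.042; existence CERTIFIED by the union bound.


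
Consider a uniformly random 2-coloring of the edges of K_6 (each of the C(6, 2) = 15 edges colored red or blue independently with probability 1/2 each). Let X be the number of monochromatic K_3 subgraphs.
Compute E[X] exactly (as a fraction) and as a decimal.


Let X = Σ_S X_S over the C(6, 3) = 20 subsets S of size 3, where X_S = 1 if the K_3 on S is monochromatic.
For a fixed S, the K_3 on S has C(3, 2) = 3 edges. P[all 3 edges red] = (1/2)^3, and likewise for blue, so P[monochromatic] = 2·(1/2)^3 = 2^{1 − 3} = 1/4.
By linearity: E[X] = C(6, 3) · 2^{1 − 3} = 20 · 1/4 = 5.
Numerically: E[X] ≈ 5.00000.

E[X] = C(6,3)·2^(1−C(3,2)) = 5 ≈ 5.00000.


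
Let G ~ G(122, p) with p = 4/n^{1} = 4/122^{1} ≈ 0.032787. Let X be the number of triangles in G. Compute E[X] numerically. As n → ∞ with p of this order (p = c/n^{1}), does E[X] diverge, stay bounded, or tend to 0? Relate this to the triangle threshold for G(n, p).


Number of potential triangles: C(122, 3) = 295240.
Each occurs with probability p³ ≈ (0.032787)³ ≈ 3.5245241e-05.
By linearity: E[X] = C(122, 3)·p³ ≈ 295240 · 3.5245241e-05 ≈ 10.40580.
Here α = 1, so p = 4/n is exactly at the triangle threshold p ~ 1/n. Asymptotically E[X] → c³/6 = 4³/6 = 32/3 ≈ 10.66667, a bounded constant. In this regime the triangle count is asymptotically Poisson(c³/6).

E[X] ≈ 10.40580; in regime p = Θ(1/n^{1}) E[X] stays bounded (at the triangle threshold p ~ 1/n).


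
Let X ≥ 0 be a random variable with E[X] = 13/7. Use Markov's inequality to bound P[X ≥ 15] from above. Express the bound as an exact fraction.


μ = E[X] = 13/7, a = 15.
Markov: P[X ≥ 15] ≤ μ/a = (13/7)/15 = 13/105.
Numerically: ≈ 0.12381.
(Since a = 15 > μ = 1.85714, the bound 13/105 is < 1 and informative.)

P[X ≥ 15] ≤ 13/105 ≈ 0.12381.


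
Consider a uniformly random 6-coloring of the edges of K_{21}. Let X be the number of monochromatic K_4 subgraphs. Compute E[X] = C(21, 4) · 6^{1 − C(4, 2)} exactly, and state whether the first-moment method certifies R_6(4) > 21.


E[X] = C(21, 4) · 6^{1 − 6} = 5985 · 6^{−5} = 5985/7776.
As a reduced fraction: E[X] = 665/864 ≈ 0.770.
Is E[X] < 1? YES.
Since E[X] < 1, there exists a 6-coloring of K_{21} with no monochromatic K_4; hence R_6(4) > 21.

E[X] = 665/864 ≈ 0.770; E[X] < 1, so R_6(4) > 21.


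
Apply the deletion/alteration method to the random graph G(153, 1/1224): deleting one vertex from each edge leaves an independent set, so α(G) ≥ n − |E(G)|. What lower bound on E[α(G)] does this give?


E[|E(G)|] = C(153, 2)·p = 11628 · (1/1224) = 19/2.
E[α(G)] ≥ n − E[|E(G)|] = 153 − 19/2 = 287/2.
Numerically: ≈ 143.500.
(This is only a lower bound; the true E[α(G)] may be larger.)

E[α(G)] ≥ 287/2 ≈ 143.500.


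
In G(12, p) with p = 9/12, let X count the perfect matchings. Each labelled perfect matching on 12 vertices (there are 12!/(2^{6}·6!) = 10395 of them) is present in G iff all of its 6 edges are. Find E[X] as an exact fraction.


K_12 has 12!/(2^{6}·6!) = 10395 labelled perfect matchings.
For each such perfect matching H, let X_H = 1 if all 6 edges of H are present in G. Then P[X_H = 1] = p^{6} = (3/4)^{6} = 729/4096.
By linearity: E[X] = Σ_H E[X_H] = 10395 · p^{6} = 10395 · 729/4096 = 7577955/4096.
Numerically: E[X] ≈ 1850.1.

E[X] = 10395 · (3/4)^{6} = 7577955/4096 ≈ 1850.1.
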